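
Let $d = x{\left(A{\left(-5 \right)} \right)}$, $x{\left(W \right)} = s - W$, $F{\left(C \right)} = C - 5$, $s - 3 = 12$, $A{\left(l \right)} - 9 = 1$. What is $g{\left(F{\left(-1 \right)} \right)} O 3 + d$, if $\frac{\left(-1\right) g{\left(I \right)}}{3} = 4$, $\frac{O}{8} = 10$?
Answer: $-2875$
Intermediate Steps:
$A{\left(l \right)} = 10$ ($A{\left(l \right)} = 9 + 1 = 10$)
$O = 80$ ($O = 8 \cdot 10 = 80$)
$s = 15$ ($s = 3 + 12 = 15$)
$F{\left(C \right)} = -5 + C$
$g{\left(I \right)} = -12$ ($g{\left(I \right)} = \left(-3\right) 4 = -12$)
$x{\left(W \right)} = 15 - W$
$d = 5$ ($d = 15 - 10 = 5$)
$g{\left(F{\left(-1 \right)} \right)} O 3 + d = - 12 \cdot 80 \cdot 3 + 5 = \left(-12\right) 240 + 5 = -2880 + 5 = -2875$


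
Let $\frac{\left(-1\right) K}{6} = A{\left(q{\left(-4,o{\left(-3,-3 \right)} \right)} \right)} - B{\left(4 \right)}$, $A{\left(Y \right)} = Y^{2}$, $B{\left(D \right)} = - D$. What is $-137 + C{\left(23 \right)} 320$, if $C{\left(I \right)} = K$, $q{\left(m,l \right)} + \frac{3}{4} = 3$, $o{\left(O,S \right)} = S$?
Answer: $-17537$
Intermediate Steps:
$q{\left(m,l \right)} = \frac{9}{4}$ ($q{\left(m,l \right)} = - \frac{3}{4} + 3 = \frac{9}{4}$)
$K = - \frac{435}{8}$ ($K = - 6 \left(\left(\frac{9}{4}\right)^{2} - \left(-1\right) 4\right) = - 6 \left(\frac{81}{16} - -4\right) = - 6 \left(\frac{81}{16} + 4\right) = \left(-6\right) \frac{145}{16} = - \frac{435}{8} \approx -54.375$)
$C{\left(I \right)} = - \frac{435}{8}$
$-137 + C{\left(23 \right)} 320 = -137 - 17400 = -17537$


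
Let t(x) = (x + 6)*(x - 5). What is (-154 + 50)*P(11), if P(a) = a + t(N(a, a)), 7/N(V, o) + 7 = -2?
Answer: 161512/81 ≈ 1994.0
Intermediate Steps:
N(V, o) = -7/9 (N(V, o) = 7/(-7 - 2) = 7/(-9) = 7*(-⅑) = -7/9)
t(x) = (-5 + x)*(6 + x) (t(x) = (6 + x)*(-5 + x) = (-5 + x)*(6 + x))
P(a) = -2444/81 + a (P(a) = a + (-30 - 7/9 + (-7/9)²) = a + (-30 - 7/9 + 49/81) = a - 2444/81 = -2444/81 + a)
(-154 + 50)*P(11) = (-154 + 50)*(-2444/81 + 11) = -104*(-1553/81) = 161512/81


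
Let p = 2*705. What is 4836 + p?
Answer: 6246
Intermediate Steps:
p = 1410
4836 + p = 4836 + 1410 = 6246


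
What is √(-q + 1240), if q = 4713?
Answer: I*√3473 ≈ 58.932*I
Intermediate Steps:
√(-q + 1240) = √(-1*4713 + 1240) = √(-4713 + 1240) = √(-3473) = I*√3473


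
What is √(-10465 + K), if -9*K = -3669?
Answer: 2*I*√22629/3 ≈ 100.29*I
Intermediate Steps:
K = 1223/3 (K = -⅑*(-3669) = 1223/3 ≈ 407.67)
√(-10465 + K) = √(-10465 + 1223/3) = √(-30172/3) = 2*I*√22629/3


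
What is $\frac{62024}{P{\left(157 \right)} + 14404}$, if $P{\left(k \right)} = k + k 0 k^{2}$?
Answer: $\frac{62024}{14561} \approx 4.2596$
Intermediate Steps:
$P{\left(k \right)} = k$ ($P{\left(k \right)} = k + k 0 = k + 0 = k$)
$\frac{62024}{P{\left(157 \right)} + 14404} = \frac{62024}{157 + 14404} = \frac{62024}{14561}$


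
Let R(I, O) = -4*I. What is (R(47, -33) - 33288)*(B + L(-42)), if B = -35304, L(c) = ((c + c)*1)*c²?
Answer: 6142176480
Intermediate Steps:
L(c) = 2*c³ (L(c) = ((2*c)*1)*c² = (2*c)*c² = 2*c³)
(R(47, -33) - 33288)*(B + L(-42)) = (-4*47 - 33288)*(-35304 + 2*(-42)³) = (-188 - 33288)*(-35304 + 2*(-74088)) = -33476*(-35304 - 148176) = -33476*(-183480) = 6142176480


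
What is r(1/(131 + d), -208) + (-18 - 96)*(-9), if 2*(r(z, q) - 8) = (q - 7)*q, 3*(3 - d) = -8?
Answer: 23394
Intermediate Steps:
d = 17/3 (d = 3 - 1/3*(-8) = 3 + 8/3 = 17/3 ≈ 5.6667)
r(z, q) = 8 + q*(-7 + q)/2 (r(z, q) = 8 + ((q - 7)*q)/2 = 8 + ((-7 + q)*q)/2 = 8 + (q*(-7 + q))/2 = 8 + q*(-7 + q)/2)
r(1/(131 + d), -208) + (-18 - 96)*(-9) = (8 + (1/2)*(-208)**2 - 7/2*(-208)) + (-18 - 96)*(-9) = (8 + (1/2)*43264 + 728) - 114*(-9) = (8 + 21632 + 728) + 1026 = 22368 + 1026 = 23394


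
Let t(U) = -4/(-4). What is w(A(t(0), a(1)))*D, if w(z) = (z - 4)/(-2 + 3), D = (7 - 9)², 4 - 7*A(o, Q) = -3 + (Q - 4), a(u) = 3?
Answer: -80/7 ≈ -11.429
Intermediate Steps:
t(U) = 1 (t(U) = -4*(-¼) = 1)
A(o, Q) = 11/7 - Q/7 (A(o, Q) = 4/7 - (-3 + (Q - 4))/7 = 4/7 - (-3 + (-4 + Q))/7 = 4/7 - (-7 + Q)/7 = 4/7 + (1 - Q/7) = 11/7 - Q/7)
D = 4 (D = (-2)² = 4)
w(z) = -4 + z (w(z) = (-4 + z)/1 = (-4 + z)*1 = -4 + z)
w(A(t(0), a(1)))*D = (-4 + (11/7 - ⅐*3))*4 = (-4 + (11/7 - 3/7))*4 = (-4 + 8/7)*4 = -20/7*4 = -80/7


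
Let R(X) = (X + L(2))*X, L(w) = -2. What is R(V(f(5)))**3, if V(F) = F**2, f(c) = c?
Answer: 190109375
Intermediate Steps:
R(X) = X*(-2 + X) (R(X) = (X - 2)*X = (-2 + X)*X = X*(-2 + X))
R(V(f(5)))**3 = (5**2*(-2 + 5**2))**3 = (25*(-2 + 25))**3 = (25*23)**3 = 575**3 = 190109375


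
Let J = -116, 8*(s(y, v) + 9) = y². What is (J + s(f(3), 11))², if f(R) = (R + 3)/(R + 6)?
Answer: 5058001/324 ≈ 15611.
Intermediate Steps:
f(R) = (3 + R)/(6 + R)
s(y, v) = -9 + y²/8
(J + s(f(3), 11))² = (-116 + (-9 + ((3 + 3)/(6 + 3))²/8))² = (-116 + (-9 + (6/9)²/8))² = (-116 + (-9 + ((⅑)*6)²/8))² = (-116 + (-9 + (⅔)²/8))² = (-116 + (-9 + (⅛)*(4/9)))² = (-116 + (-9 + 1/18))² = (-116 - 161/18)² = (-2249/18)² = 5058001/324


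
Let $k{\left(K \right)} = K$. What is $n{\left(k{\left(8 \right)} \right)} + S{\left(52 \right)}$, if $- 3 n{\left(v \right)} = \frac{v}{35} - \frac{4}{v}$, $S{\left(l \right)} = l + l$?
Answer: $\frac{21859}{210} \approx 104.09$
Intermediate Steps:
$S{\left(l \right)} = 2 l$
$n{\left(v \right)} = - \frac{v}{105} + \frac{4}{3 v}$ ($n{\left(v \right)} = - \frac{\frac{v}{35} - \frac{4}{v}}{3} = - \frac{- \frac{4}{v} + \frac{v}{35}}{3} = - \frac{v}{105} + \frac{4}{3 v}$)
$n{\left(k{\left(8 \right)} \right)} + S{\left(52 \right)} = \frac{140 - 8^{2}}{105 \cdot 8} + 2 \cdot 52 = \frac{1}{105} \cdot \frac{1}{8} \left(140 - 64\right) + 104 = \frac{1}{105} \cdot \frac{1}{8} \cdot 76 + 104 = \frac{19}{210} + 104 = \frac{21859}{210}$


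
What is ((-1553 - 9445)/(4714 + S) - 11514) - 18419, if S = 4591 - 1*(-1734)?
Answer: -330441385/11039 ≈ -29934.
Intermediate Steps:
S = 6325 (S = 4591 + 1734 = 6325)
((-1553 - 9445)/(4714 + S) - 11514) - 18419 = ((-1553 - 9445)/(4714 + 6325) - 11514) - 18419 = (-10998/11039 - 11514) - 18419 = -127114044/11039 - 18419 = -330441385/11039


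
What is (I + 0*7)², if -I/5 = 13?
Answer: 4225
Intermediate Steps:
I = -65 (I = -5*13 = -65)
(I + 0*7)² = (-65 + 0*7)² = (-65 + 0)² = (-65)² = 4225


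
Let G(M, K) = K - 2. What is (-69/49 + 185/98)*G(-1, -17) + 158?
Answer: 14591/98 ≈ 148.89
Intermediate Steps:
G(M, K) = -2 + K
(-69/49 + 185/98)*G(-1, -17) + 158 = (-69/49 + 185/98)*(-2 - 17) + 158 = (-69*1/49 + 185*(1/98))*(-19) + 158 = (-69/49 + 185/98)*(-19) + 158 = (47/98)*(-19) + 158 = -893/98 + 158 = 14591/98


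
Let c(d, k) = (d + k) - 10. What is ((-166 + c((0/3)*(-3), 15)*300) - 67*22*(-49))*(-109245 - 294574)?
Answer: -29704925640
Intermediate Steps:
c(d, k) = -10 + d + k
((-166 + c((0/3)*(-3), 15)*300) - 67*22*(-49))*(-109245 - 294574) = ((-166 + (-10 + (0/3)*(-3) + 15)*300) - 67*22*(-49))*(-109245 - 294574) = ((-166 + (-10 + ((⅓)*0)*(-3) + 15)*300) - 1474*(-49))*(-403819) = ((-166 + (-10 + 0*(-3) + 15)*300) + 72226)*(-403819) = ((-166 + (-10 + 0 + 15)*300) + 72226)*(-403819) = ((-166 + 5*300) + 72226)*(-403819) = ((-166 + 1500) + 72226)*(-403819) = (1334 + 72226)*(-403819) = 73560*(-403819) = -29704925640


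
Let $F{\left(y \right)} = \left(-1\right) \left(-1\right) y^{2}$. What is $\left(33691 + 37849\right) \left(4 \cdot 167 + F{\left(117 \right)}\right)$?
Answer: $1027099780$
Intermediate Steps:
$F{\left(y \right)} = y^{2}$ ($F{\left(y \right)} = 1 y^{2} = y^{2}$)
$\left(33691 + 37849\right) \left(4 \cdot 167 + F{\left(117 \right)}\right) = \left(33691 + 37849\right) \left(4 \cdot 167 + 117^{2}\right) = 71540 \left(668 + 13689\right) = 71540 \cdot 14357 = 1027099780$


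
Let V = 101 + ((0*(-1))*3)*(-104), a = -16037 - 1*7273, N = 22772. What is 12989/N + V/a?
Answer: 150236809/265407660 ≈ 0.56606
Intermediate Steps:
a = -23310 (a = -16037 - 7273 = -23310)
V = 101 (V = 101 + (0*3)*(-104) = 101 + 0*(-104) = 101 + 0 = 101)
12989/N + V/a = 12989/22772 + 101/(-23310) = 12989*(1/22772) + 101*(-1/23310) = 12989/22772 - 101/23310 = 150236809/265407660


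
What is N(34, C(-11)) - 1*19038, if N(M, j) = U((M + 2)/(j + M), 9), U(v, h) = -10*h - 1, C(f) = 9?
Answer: -19129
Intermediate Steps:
U(v, h) = -1 - 10*h
N(M, j) = -91 (N(M, j) = -1 - 10*9 = -1 - 90 = -91)
N(34, C(-11)) - 1*19038 = -91 - 1*19038 = -91 - 19038 = -19129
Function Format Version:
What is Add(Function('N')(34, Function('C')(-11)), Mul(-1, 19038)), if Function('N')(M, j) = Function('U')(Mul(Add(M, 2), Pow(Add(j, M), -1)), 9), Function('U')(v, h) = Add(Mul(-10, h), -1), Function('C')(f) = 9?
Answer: -19129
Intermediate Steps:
Function('U')(v, h) = Add(-1, Mul(-10, h))
Function('N')(M, j) = -91 (Function('N')(M, j) = Add(-1, Mul(-10, 9)) = Add(-1, -90) = -91)
Add(Function('N')(34, Function('C')(-11)), Mul(-1, 19038)) = Add(-91, Mul(-1, 19038)) = Add(-91, -19038) = -19129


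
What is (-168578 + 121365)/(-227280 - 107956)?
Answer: 47213/335236 ≈ 0.14084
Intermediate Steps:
(-168578 + 121365)/(-227280 - 107956) = -47213/(-335236) = -47213*(-1/335236) = 47213/335236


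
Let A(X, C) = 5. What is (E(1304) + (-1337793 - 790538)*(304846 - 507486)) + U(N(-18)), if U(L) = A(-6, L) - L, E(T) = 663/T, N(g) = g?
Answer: 562395631998015/1304 ≈ 4.3129e+11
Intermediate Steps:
U(L) = 5 - L
(E(1304) + (-1337793 - 790538)*(304846 - 507486)) + U(N(-18)) = (663/1304 + (-1337793 - 790538)*(304846 - 507486)) + (5 - 1*(-18)) = (663*(1/1304) - 2128331*(-202640)) + (5 + 18) = (663/1304 + 431284993840) + 23 = 562395631968023/1304 + 23 = 562395631998015/1304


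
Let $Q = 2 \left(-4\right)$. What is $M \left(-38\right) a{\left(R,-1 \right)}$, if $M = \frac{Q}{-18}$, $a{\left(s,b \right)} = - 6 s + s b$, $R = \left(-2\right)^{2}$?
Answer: $\frac{4256}{9} \approx 472.89$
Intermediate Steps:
$R = 4$
$a{\left(s,b \right)} = - 6 s + b s$
$Q = -8$
$M = \frac{4}{9}$ ($M = - \frac{8}{-18} = \left(-8\right) \left(- \frac{1}{18}\right) = \frac{4}{9} \approx 0.44444$)
$M \left(-38\right) a{\left(R,-1 \right)} = \frac{4}{9} \left(-38\right) 4 \left(-6 - 1\right) = - \frac{152 \cdot 4 \left(-7\right)}{9} = \left(- \frac{152}{9}\right) \left(-28\right) = \frac{4256}{9}$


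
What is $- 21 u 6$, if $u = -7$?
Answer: $882$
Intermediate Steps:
$- 21 u 6 = \left(-21\right) \left(-7\right) 6 = 147 \cdot 6 = 882$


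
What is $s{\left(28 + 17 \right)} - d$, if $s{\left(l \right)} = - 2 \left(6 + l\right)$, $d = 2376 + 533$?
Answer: $-3011$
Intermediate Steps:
$d = 2909$
$s{\left(l \right)} = -12 - 2 l$
$s{\left(28 + 17 \right)} - d = \left(-12 - 2 \left(28 + 17\right)\right) - 2909 = \left(-12 - 90\right) - 2909 = -102 - 2909 = -3011$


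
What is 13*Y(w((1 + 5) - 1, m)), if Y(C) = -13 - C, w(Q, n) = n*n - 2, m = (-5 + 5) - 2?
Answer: -195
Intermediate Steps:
m = -2 (m = 0 - 2 = -2)
w(Q, n) = -2 + n**2 (w(Q, n) = n**2 - 2 = -2 + n**2)
13*Y(w((1 + 5) - 1, m)) = 13*(-13 - (-2 + (-2)**2)) = 13*(-13 - (-2 + 4)) = 13*(-13 - 1*2) = 13*(-13 - 2) = 13*(-15) = -195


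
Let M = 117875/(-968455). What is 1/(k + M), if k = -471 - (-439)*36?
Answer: 193691/2969840528 ≈ 6.5219e-5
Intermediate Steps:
k = 15333 (k = -471 - 439*(-36) = -471 + 15804 = 15333)
M = -23575/193691 (M = 117875*(-1/968455) = -23575/193691 ≈ -0.12171)
1/(k + M) = 1/(15333 - 23575/193691) = 1/(2969840528/193691) = 193691/2969840528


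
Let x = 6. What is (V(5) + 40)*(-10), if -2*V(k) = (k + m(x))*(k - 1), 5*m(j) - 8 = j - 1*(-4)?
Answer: -228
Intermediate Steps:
m(j) = 12/5 + j/5 (m(j) = 8/5 + (j - 1*(-4))/5 = 8/5 + (j + 4)/5 = 8/5 + (4 + j)/5 = 8/5 + (⅘ + j/5) = 12/5 + j/5)
V(k) = -(-1 + k)*(18/5 + k)/2 (V(k) = -(k + (12/5 + (⅕)*6))*(k - 1)/2 = -(k + (12/5 + 6/5))*(-1 + k)/2 = -(k + 18/5)*(-1 + k)/2 = -(18/5 + k)*(-1 + k)/2 = -(-1 + k)*(18/5 + k)/2)
(V(5) + 40)*(-10) = ((9/5 - 13/10*5 - ½*5²) + 40)*(-10) = ((9/5 - 13/2 - ½*25) + 40)*(-10) = ((9/5 - 13/2 - 25/2) + 40)*(-10) = (-86/5 + 40)*(-10) = (114/5)*(-10) = -228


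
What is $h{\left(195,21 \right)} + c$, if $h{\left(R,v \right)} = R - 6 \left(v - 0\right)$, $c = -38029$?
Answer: $-37960$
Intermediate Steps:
$h{\left(R,v \right)} = R - 6 v$ ($h{\left(R,v \right)} = R - 6 \left(v + 0\right) = R - 6 v$)
$h{\left(195,21 \right)} + c = \left(195 - 126\right) - 38029 = 69 - 38029 = -37960$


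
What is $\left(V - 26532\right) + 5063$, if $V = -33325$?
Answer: $-54794$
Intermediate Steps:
$\left(V - 26532\right) + 5063 = \left(-33325 - 26532\right) + 5063 = -59857 + 5063 = -54794$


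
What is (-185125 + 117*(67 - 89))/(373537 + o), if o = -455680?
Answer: 187699/82143 ≈ 2.2850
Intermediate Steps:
(-185125 + 117*(67 - 89))/(373537 + o) = (-185125 + 117*(67 - 89))/(373537 - 455680) = (-185125 + 117*(-22))/(-82143) = (-185125 - 2574)*(-1/82143) = -187699*(-1/82143) = 187699/82143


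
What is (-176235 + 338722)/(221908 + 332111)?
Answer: 162487/554019 ≈ 0.29329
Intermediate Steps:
(-176235 + 338722)/(221908 + 332111) = 162487/554019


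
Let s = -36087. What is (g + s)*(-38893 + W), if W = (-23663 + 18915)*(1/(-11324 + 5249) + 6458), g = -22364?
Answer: 10901781817646177/6075 ≈ 1.7945e+12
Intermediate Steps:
W = -186275193052/6075 (W = -4748*(1/(-6075) + 6458) = -4748*(-1/6075 + 6458) = -4748*39232349/6075 = -186275193052/6075 ≈ -3.0663e+7)
(g + s)*(-38893 + W) = (-22364 - 36087)*(-38893 - 186275193052/6075) = -58451*(-186511468027/6075) = 10901781817646177/6075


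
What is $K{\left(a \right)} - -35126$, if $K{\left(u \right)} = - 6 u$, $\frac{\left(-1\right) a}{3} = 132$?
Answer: $37502$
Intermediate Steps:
$a = -396$ ($a = \left(-3\right) 132 = -396$)
$K{\left(a \right)} - -35126 = \left(-6\right) \left(-396\right) - -35126 = 2376 + 35126 = 37502$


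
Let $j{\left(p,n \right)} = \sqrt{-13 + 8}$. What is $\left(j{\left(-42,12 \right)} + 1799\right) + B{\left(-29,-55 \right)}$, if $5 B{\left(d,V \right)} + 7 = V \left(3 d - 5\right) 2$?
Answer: $\frac{19108}{5} + i \sqrt{5} \approx 3821.6 + 2.2361 i$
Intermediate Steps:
$j{\left(p,n \right)} = i \sqrt{5}$ ($j{\left(p,n \right)} = \sqrt{-5} = i \sqrt{5}$)
$B{\left(d,V \right)} = - \frac{7}{5} + \frac{2 V \left(-5 + 3 d\right)}{5}$ ($B{\left(d,V \right)} = - \frac{7}{5} + \frac{V \left(3 d - 5\right) 2}{5} = - \frac{7}{5} + \frac{V \left(-5 + 3 d\right) 2}{5} = - \frac{7}{5} + \frac{2 V \left(-5 + 3 d\right)}{5}$)
$\left(j{\left(-42,12 \right)} + 1799\right) + B{\left(-29,-55 \right)} = \left(i \sqrt{5} + 1799\right) - \left(- \frac{543}{5} - 1914\right) = \left(1799 + i \sqrt{5}\right) + \left(- \frac{7}{5} + 110 + 1914\right) = \left(1799 + i \sqrt{5}\right) + \frac{10113}{5} = \frac{19108}{5} + i \sqrt{5}$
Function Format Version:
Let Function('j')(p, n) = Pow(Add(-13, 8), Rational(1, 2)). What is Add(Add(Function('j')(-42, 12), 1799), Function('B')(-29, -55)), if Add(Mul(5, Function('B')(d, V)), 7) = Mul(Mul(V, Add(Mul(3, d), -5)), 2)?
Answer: Add(Rational(19108, 5), Mul(I, Pow(5, Rational(1, 2)))) ≈ Add(3821.6, Mul(2.2361, I))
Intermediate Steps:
Function('j')(p, n) = Mul(I, Pow(5, Rational(1, 2))) (Function('j')(p, n) = Pow(-5, Rational(1, 2)) = Mul(I, Pow(5, Rational(1, 2))))
Function('B')(d, V) = Add(Rational(-7, 5), Mul(Rational(2, 5), V, Add(-5, Mul(3, d)))) (Function('B')(d, V) = Add(Rational(-7, 5), Mul(Rational(1, 5), Mul(Mul(V, Add(Mul(3, d), -5)), 2))) = Add(Rational(-7, 5), Mul(Rational(1, 5), Mul(Mul(V, Add(-5, Mul(3, d))), 2))) = Add(Rational(-7, 5), Mul(Rational(1, 5), Mul(2, V, Add(-5, Mul(3, d))))) = Add(Rational(-7, 5), Mul(Rational(2, 5), V, Add(-5, Mul(3, d)))))
Add(Add(Function('j')(-42, 12), 1799), Function('B')(-29, -55)) = Add(Add(Mul(I, Pow(5, Rational(1, 2))), 1799), Add(Rational(-7, 5), Mul(-2, -55), Mul(Rational(6, 5), -55, -29))) = Add(Add(1799, Mul(I, Pow(5, Rational(1, 2)))), Add(Rational(-7, 5), 110, 1914)) = Add(Add(1799, Mul(I, Pow(5, Rational(1, 2)))), Rational(10113, 5)) = Add(Rational(19108, 5), Mul(I, Pow(5, Rational(1, 2))))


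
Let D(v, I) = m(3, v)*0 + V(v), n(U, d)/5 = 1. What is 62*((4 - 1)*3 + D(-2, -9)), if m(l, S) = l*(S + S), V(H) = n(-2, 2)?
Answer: 868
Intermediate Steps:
n(U, d) = 5 (n(U, d) = 5*1 = 5)
V(H) = 5
m(l, S) = 2*S*l (m(l, S) = l*(2*S) = 2*S*l)
D(v, I) = 5 (D(v, I) = (2*v*3)*0 + 5 = (6*v)*0 + 5 = 0 + 5 = 5)
62*((4 - 1)*3 + D(-2, -9)) = 62*((4 - 1)*3 + 5) = 62*(3*3 + 5) = 62*(9 + 5) = 62*14 = 868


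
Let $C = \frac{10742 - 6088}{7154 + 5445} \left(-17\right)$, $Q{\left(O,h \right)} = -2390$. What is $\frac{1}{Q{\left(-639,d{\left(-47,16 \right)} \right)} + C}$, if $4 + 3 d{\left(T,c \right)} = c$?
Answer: $- \frac{12599}{30190728} \approx -0.00041731$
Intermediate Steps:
$d{\left(T,c \right)} = - \frac{4}{3} + \frac{c}{3}$
$C = - \frac{79118}{12599}$ ($C = \frac{4654}{12599} \left(-17\right) = - \frac{79118}{12599} \approx -6.2797$)
$\frac{1}{Q{\left(-639,d{\left(-47,16 \right)} \right)} + C} = \frac{1}{-2390 - \frac{79118}{12599}} = \frac{1}{- \frac{30190728}{12599}} = - \frac{12599}{30190728}$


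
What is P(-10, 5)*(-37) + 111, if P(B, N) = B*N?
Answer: 1961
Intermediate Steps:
P(-10, 5)*(-37) + 111 = -10*5*(-37) + 111 = -50*(-37) + 111 = 1850 + 111 = 1961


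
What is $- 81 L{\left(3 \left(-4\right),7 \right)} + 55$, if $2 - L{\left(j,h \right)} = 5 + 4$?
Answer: $622$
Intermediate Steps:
$L{\left(j,h \right)} = -7$ ($L{\left(j,h \right)} = 2 - \left(5 + 4\right) = 2 - 9 = -7$)
$- 81 L{\left(3 \left(-4\right),7 \right)} + 55 = \left(-81\right) \left(-7\right) + 55 = 567 + 55 = 622$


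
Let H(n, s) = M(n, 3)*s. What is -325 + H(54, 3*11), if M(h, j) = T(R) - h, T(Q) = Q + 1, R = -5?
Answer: -2239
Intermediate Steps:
T(Q) = 1 + Q
M(h, j) = -4 - h (M(h, j) = (1 - 5) - h = -4 - h)
H(n, s) = s*(-4 - n) (H(n, s) = (-4 - n)*s = s*(-4 - n))
-325 + H(54, 3*11) = -325 - 3*11*(4 + 54) = -325 - 1*33*58 = -325 - 1914 = -2239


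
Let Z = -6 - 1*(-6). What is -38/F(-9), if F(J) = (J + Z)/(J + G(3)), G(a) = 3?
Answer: -76/3 ≈ -25.333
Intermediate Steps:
Z = 0 (Z = -6 + 6 = 0)
F(J) = J/(3 + J) (F(J) = (J + 0)/(J + 3) = J/(3 + J))
-38/F(-9) = -38/((-9/(3 - 9))) = -38/((-9/(-6))) = -38/((-9*(-⅙))) = -38/3/2 = -38*⅔ = -76/3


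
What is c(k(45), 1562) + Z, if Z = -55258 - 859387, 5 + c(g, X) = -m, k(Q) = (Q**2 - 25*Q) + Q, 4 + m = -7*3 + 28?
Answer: -914653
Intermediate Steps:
m = 3 (m = -4 + (-7*3 + 28) = -4 + (-21 + 28) = -4 + 7 = 3)
k(Q) = Q**2 - 24*Q
c(g, X) = -8 (c(g, X) = -5 - 1*3 = -5 - 3 = -8)
Z = -914645
c(k(45), 1562) + Z = -8 - 914645 = -914653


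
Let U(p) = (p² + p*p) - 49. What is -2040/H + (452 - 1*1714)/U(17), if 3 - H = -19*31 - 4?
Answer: -457828/78821 ≈ -5.8084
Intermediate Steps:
H = 596 (H = 3 - (-19*31 - 4) = 3 - (-589 - 4) = 3 - 1*(-593) = 3 + 593 = 596)
U(p) = -49 + 2*p² (U(p) = (p² + p²) - 49 = 2*p² - 49 = -49 + 2*p²)
-2040/H + (452 - 1*1714)/U(17) = -2040/596 + (452 - 1*1714)/(-49 + 2*17²) = -2040*1/596 + (452 - 1714)/(-49 + 2*289) = -510/149 - 1262/(-49 + 578) = -510/149 - 1262/529 = -457828/78821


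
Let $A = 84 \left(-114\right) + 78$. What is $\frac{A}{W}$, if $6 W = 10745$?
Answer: $- \frac{56988}{10745} \approx -5.3037$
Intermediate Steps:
$W = \frac{10745}{6}$ ($W = \frac{1}{6} \cdot 10745 = \frac{10745}{6} \approx 1790.8$)
$A = -9498$ ($A = -9576 + 78 = -9498$)
$\frac{A}{W} = - \frac{9498}{\frac{10745}{6}} = \left(-9498\right) \frac{6}{10745} = - \frac{56988}{10745}$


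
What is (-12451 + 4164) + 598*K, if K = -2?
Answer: -9483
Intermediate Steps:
(-12451 + 4164) + 598*K = (-12451 + 4164) + 598*(-2) = -8287 - 1196 = -9483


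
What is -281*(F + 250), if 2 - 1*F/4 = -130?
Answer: -218618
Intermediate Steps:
F = 528 (F = 8 - 4*(-130) = 8 + 520 = 528)
-281*(F + 250) = -281*(528 + 250) = -281*778 = -218618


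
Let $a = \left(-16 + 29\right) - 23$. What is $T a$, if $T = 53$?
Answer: $-530$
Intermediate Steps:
$a = -10$ ($a = 13 - 23 = -10$)
$T a = 53 \left(-10\right) = -530$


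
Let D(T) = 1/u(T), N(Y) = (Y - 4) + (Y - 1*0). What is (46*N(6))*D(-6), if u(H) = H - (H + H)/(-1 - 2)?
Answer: -184/5 ≈ -36.800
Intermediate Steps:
u(H) = 5*H/3 (u(H) = H - 2*H/(-3) = H - 2*H*(-1)/3 = H - (-2)*H/3 = H + 2*H/3 = 5*H/3)
N(Y) = -4 + 2*Y (N(Y) = (-4 + Y) + (Y + 0) = (-4 + Y) + Y = -4 + 2*Y)
D(T) = 3/(5*T) (D(T) = 1/(5*T/3) = 3/(5*T))
(46*N(6))*D(-6) = (46*(-4 + 2*6))*((⅗)/(-6)) = (46*(-4 + 12))*((⅗)*(-⅙)) = (46*8)*(-⅒) = 368*(-⅒) = -184/5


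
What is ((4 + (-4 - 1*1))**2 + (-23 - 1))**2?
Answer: 529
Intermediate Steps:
((4 + (-4 - 1*1))**2 + (-23 - 1))**2 = ((4 + (-4 - 1))**2 - 24)**2 = ((4 - 5)**2 - 24)**2 = ((-1)**2 - 24)**2 = (1 - 24)**2 = (-23)**2 = 529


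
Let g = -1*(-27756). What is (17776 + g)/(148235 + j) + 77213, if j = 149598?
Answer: 22996624961/297833 ≈ 77213.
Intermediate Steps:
g = 27756
(17776 + g)/(148235 + j) + 77213 = (17776 + 27756)/(148235 + 149598) + 77213 = 45532/297833 + 77213 = 22996624961/297833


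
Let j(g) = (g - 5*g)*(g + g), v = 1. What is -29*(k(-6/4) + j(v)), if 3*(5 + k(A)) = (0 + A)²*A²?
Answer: 5249/16 ≈ 328.06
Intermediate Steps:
k(A) = -5 + A⁴/3 (k(A) = -5 + ((0 + A)²*A²)/3 = -5 + (A²*A²)/3 = -5 + A⁴/3)
j(g) = -8*g² (j(g) = (-4*g)*(2*g) = -8*g²)
-29*(k(-6/4) + j(v)) = -29*((-5 + (-6/4)⁴/3) - 8*1²) = -29*((-5 + (-6*¼)⁴/3) - 8*1) = -29*((-5 + (-3/2)⁴/3) - 8) = -29*((-5 + (⅓)*(81/16)) - 8) = -29*((-5 + 27/16) - 8) = -29*(-53/16 - 8) = -29*(-181/16) = 5249/16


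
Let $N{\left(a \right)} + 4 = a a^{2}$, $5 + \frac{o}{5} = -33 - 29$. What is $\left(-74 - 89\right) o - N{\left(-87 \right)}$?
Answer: $713112$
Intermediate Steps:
$o = -335$ ($o = -25 + 5 \left(-33 - 29\right) = -25 + 5 \left(-62\right) = -25 - 310 = -335$)
$N{\left(a \right)} = -4 + a^{3}$ ($N{\left(a \right)} = -4 + a a^{2} = -4 + a^{3}$)
$\left(-74 - 89\right) o - N{\left(-87 \right)} = \left(-74 - 89\right) \left(-335\right) - \left(-4 + \left(-87\right)^{3}\right) = \left(-163\right) \left(-335\right) - \left(-4 - 658503\right) = 54605 - -658507 = 54605 + 658507 = 713112$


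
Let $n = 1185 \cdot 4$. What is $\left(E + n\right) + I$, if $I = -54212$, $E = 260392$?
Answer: $210920$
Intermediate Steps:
$n = 4740$
$\left(E + n\right) + I = \left(260392 + 4740\right) - 54212 = 265132 - 54212 = 210920$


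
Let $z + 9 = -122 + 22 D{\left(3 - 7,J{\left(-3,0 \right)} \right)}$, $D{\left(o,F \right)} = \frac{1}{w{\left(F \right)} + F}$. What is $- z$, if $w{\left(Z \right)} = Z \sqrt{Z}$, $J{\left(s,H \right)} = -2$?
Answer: $\frac{- 142 i + 131 \sqrt{2}}{\sqrt{2} - i} \approx 134.67 - 5.1854 i$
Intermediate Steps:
$w{\left(Z \right)} = Z^{\frac{3}{2}}$
$D{\left(o,F \right)} = \frac{1}{F + F^{\frac{3}{2}}}$ ($D{\left(o,F \right)} = \frac{1}{F^{\frac{3}{2}} + F} = \frac{1}{F + F^{\frac{3}{2}}}$)
$z = -131 + \frac{22}{-2 - 2 i \sqrt{2}}$ ($z = -9 - \left(122 - \frac{22}{-2 + \left(-2\right)^{\frac{3}{2}}}\right) = -9 - \left(122 - \frac{22}{-2 - 2 i \sqrt{2}}\right) = -131 + \frac{22}{-2 - 2 i \sqrt{2}} \approx -134.67 + 5.1854 i$)
$- z = - \frac{- 131 \sqrt{2} + 142 i}{\sqrt{2} - i}$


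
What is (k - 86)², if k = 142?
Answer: 3136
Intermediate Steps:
(k - 86)² = (142 - 86)² = 56² = 3136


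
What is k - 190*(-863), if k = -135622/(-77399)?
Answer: 12691249652/77399 ≈ 1.6397e+5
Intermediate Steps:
k = 135622/77399 (k = -135622*(-1/77399) = 135622/77399 ≈ 1.7522)
k - 190*(-863) = 135622/77399 - 190*(-863) = 135622/77399 + 163970 = 12691249652/77399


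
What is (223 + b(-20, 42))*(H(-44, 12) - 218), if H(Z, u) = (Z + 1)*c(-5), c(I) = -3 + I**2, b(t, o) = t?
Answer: -236292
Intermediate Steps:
H(Z, u) = 22 + 22*Z (H(Z, u) = (Z + 1)*(-3 + (-5)**2) = (1 + Z)*(-3 + 25) = (1 + Z)*22 = 22 + 22*Z)
(223 + b(-20, 42))*(H(-44, 12) - 218) = (223 - 20)*((22 + 22*(-44)) - 218) = 203*((22 - 968) - 218) = 203*(-946 - 218) = 203*(-1164) = -236292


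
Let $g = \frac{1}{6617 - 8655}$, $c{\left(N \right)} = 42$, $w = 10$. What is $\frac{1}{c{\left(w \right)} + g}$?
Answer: $\frac{2038}{85595} \approx 0.02381$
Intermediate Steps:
$g = - \frac{1}{2038}$ ($g = \frac{1}{6617 - 8655} = \frac{1}{-2038} = - \frac{1}{2038} \approx -0.00049068$)
$\frac{1}{c{\left(w \right)} + g} = \frac{1}{42 - \frac{1}{2038}} = \frac{1}{\frac{85595}{2038}} = \frac{2038}{85595}$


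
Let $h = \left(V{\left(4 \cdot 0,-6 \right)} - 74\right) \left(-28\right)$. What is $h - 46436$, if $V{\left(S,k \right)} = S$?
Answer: $-44364$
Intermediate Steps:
$h = 2072$ ($h = \left(4 \cdot 0 - 74\right) \left(-28\right) = \left(0 - 74\right) \left(-28\right) = \left(-74\right) \left(-28\right) = 2072$)
$h - 46436 = 2072 - 46436 = -44364$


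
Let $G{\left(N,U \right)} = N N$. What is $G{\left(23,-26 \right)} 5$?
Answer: $2645$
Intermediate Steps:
$G{\left(N,U \right)} = N^{2}$
$G{\left(23,-26 \right)} 5 = 23^{2} \cdot 5 = 529 \cdot 5 = 2645$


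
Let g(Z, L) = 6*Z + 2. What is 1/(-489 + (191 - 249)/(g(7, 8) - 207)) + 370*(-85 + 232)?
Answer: 4332108947/79649 ≈ 54390.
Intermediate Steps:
g(Z, L) = 2 + 6*Z
1/(-489 + (191 - 249)/(g(7, 8) - 207)) + 370*(-85 + 232) = 1/(-489 + (191 - 249)/((2 + 6*7) - 207)) + 370*(-85 + 232) = 1/(-489 - 58/((2 + 42) - 207)) + 370*147 = 1/(-489 - 58/(44 - 207)) + 54390 = 1/(-489 - 58/(-163)) + 54390 = 1/(-489 - 58*(-1/163)) + 54390 = 1/(-489 + 58/163) + 54390 = 1/(-79649/163) + 54390 = -163/79649 + 54390 = 4332108947/79649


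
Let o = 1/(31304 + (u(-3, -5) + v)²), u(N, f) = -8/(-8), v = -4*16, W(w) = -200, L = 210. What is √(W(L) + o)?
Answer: I*√248836870527/35273 ≈ 14.142*I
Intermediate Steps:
v = -64
u(N, f) = 1 (u(N, f) = -8*(-⅛) = 1)
o = 1/35273 (o = 1/(31304 + (1 - 64)²) = 1/(31304 + (-63)²) = 1/(31304 + 3969) = 1/35273 ≈ 2.8350e-5)
√(W(L) + o) = √(-200 + 1/35273) = √(-7054599/35273) = I*√248836870527/35273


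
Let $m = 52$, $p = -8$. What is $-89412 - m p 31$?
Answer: $-76516$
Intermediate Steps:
$-89412 - m p 31 = -89412 - 52 \left(-8\right) 31 = -89412 - \left(-416\right) 31 = -89412 - -12896 = -89412 + 12896 = -76516$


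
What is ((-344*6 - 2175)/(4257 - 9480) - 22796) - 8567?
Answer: -54601570/1741 ≈ -31362.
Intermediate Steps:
((-344*6 - 2175)/(4257 - 9480) - 22796) - 8567 = ((-2064 - 2175)/(-5223) - 22796) - 8567 = (-4239*(-1/5223) - 22796) - 8567 = (1413/1741 - 22796) - 8567 = -39686423/1741 - 8567 = -54601570/1741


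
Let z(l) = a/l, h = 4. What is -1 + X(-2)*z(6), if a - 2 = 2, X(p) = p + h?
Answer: 1/3 ≈ 0.33333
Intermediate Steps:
X(p) = 4 + p (X(p) = p + 4 = 4 + p)
a = 4 (a = 2 + 2 = 4)
z(l) = 4/l
-1 + X(-2)*z(6) = -1 + (4 - 2)*(4/6) = -1 + 2*(4*(1/6)) = -1 + 2*(2/3) = -1 + 4/3 = 1/3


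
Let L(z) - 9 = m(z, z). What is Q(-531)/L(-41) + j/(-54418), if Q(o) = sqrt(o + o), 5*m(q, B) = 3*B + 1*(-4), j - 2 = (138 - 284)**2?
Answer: -10659/27209 - 15*I*sqrt(118)/82 ≈ -0.39175 - 1.9871*I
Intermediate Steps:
j = 21318 (j = 2 + (138 - 284)**2 = 2 + (-146)**2 = 2 + 21316 = 21318)
m(q, B) = -4/5 + 3*B/5 (m(q, B) = (3*B + 1*(-4))/5 = (3*B - 4)/5 = (-4 + 3*B)/5 = -4/5 + 3*B/5)
L(z) = 41/5 + 3*z/5 (L(z) = 9 + (-4/5 + 3*z/5) = 41/5 + 3*z/5)
Q(o) = sqrt(2)*sqrt(o) (Q(o) = sqrt(2*o) = sqrt(2)*sqrt(o))
Q(-531)/L(-41) + j/(-54418) = (sqrt(2)*sqrt(-531))/(41/5 + (3/5)*(-41)) + 21318/(-54418) = (sqrt(2)*(3*I*sqrt(59)))/(41/5 - 123/5) + 21318*(-1/54418) = (3*I*sqrt(118))/(-82/5) - 10659/27209 = (3*I*sqrt(118))*(-5/82) - 10659/27209 = -15*I*sqrt(118)/82 - 10659/27209 = -10659/27209 - 15*I*sqrt(118)/82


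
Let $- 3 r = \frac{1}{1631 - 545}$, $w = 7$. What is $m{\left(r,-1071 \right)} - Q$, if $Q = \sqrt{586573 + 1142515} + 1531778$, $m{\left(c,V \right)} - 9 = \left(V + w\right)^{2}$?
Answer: $-399673 - 8 \sqrt{27017} \approx -4.0099 \cdot 10^{5}$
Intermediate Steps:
$r = - \frac{1}{3258}$ ($r = - \frac{1}{3 \left(1631 - 545\right)} = - \frac{1}{3 \cdot 1086} = \left(- \frac{1}{3}\right) \frac{1}{1086} = - \frac{1}{3258} \approx -0.00030694$)
$m{\left(c,V \right)} = 9 + \left(7 + V\right)^{2}$ ($m{\left(c,V \right)} = 9 + \left(V + 7\right)^{2} = 9 + \left(7 + V\right)^{2}$)
$Q = 1531778 + 8 \sqrt{27017}$ ($Q = \sqrt{1729088} + 1531778 = 8 \sqrt{27017} + 1531778 = 1531778 + 8 \sqrt{27017} \approx 1.5331 \cdot 10^{6}$)
$m{\left(r,-1071 \right)} - Q = \left(9 + \left(7 - 1071\right)^{2}\right) - \left(1531778 + 8 \sqrt{27017}\right) = \left(9 + \left(-1064\right)^{2}\right) - \left(1531778 + 8 \sqrt{27017}\right) = \left(9 + 1132096\right) - \left(1531778 + 8 \sqrt{27017}\right) = 1132105 - \left(1531778 + 8 \sqrt{27017}\right) = -399673 - 8 \sqrt{27017}$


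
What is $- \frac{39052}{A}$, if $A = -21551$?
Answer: $\frac{39052}{21551} \approx 1.8121$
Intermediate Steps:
$- \frac{39052}{A} = - \frac{39052}{-21551} = \left(-39052\right) \left(- \frac{1}{21551}\right) = \frac{39052}{21551}$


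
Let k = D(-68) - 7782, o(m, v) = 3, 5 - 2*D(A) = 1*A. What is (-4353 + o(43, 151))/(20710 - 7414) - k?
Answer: 17163303/2216 ≈ 7745.2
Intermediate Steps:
D(A) = 5/2 - A/2
k = -15491/2 (k = (5/2 - ½*(-68)) - 7782 = (5/2 + 34) - 7782 = 73/2 - 7782 = -15491/2 ≈ -7745.5)
(-4353 + o(43, 151))/(20710 - 7414) - k = (-4353 + 3)/(20710 - 7414) - 1*(-15491/2) = -4350/13296 + 15491/2 = -4350*1/13296 + 15491/2 = -725/2216 + 15491/2 = 17163303/2216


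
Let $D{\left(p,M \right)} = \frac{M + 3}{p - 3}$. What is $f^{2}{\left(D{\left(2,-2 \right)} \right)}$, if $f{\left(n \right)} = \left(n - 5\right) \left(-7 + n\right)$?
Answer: $2304$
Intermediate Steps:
$D{\left(p,M \right)} = \frac{3 + M}{-3 + p}$
$f{\left(n \right)} = \left(-7 + n\right) \left(-5 + n\right)$ ($f{\left(n \right)} = \left(-5 + n\right) \left(-7 + n\right) = \left(-7 + n\right) \left(-5 + n\right)$)
$f^{2}{\left(D{\left(2,-2 \right)} \right)} = \left(35 + \left(\frac{3 - 2}{-3 + 2}\right)^{2} - 12 \frac{3 - 2}{-3 + 2}\right)^{2} = \left(35 + \left(\frac{1}{-1} \cdot 1\right)^{2} - 12 \frac{1}{-1} \cdot 1\right)^{2} = \left(35 + \left(\left(-1\right) 1\right)^{2} - 12 \left(\left(-1\right) 1\right)\right)^{2} = \left(35 + \left(-1\right)^{2} - -12\right)^{2} = \left(35 + 1 + 12\right)^{2} = 48^{2} = 2304$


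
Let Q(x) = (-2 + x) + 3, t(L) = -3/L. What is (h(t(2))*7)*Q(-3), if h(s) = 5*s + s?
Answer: 126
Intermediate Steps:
Q(x) = 1 + x
h(s) = 6*s
(h(t(2))*7)*Q(-3) = ((6*(-3/2))*7)*(1 - 3) = ((6*(-3*1/2))*7)*(-2) = ((6*(-3/2))*7)*(-2) = -9*7*(-2) = -63*(-2) = 126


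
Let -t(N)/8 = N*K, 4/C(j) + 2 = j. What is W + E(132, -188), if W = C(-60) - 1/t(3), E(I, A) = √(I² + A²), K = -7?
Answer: -367/5208 + 4*√3298 ≈ 229.64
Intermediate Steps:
C(j) = 4/(-2 + j)
E(I, A) = √(A² + I²)
t(N) = 56*N (t(N) = -8*N*(-7) = -(-56)*N = 56*N)
W = -367/5208 (W = 4/(-2 - 60) - 1/(56*3) = 4/(-62) - 1/168 = 4*(-1/62) - 1*1/168 = -2/31 - 1/168 = -367/5208 ≈ -0.070469)
W + E(132, -188) = -367/5208 + √((-188)² + 132²) = -367/5208 + √(35344 + 17424) = -367/5208 + √52768 = -367/5208 + 4*√3298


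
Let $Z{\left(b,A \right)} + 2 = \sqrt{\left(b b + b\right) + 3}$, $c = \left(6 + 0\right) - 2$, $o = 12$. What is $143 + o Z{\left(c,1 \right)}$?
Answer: $119 + 12 \sqrt{23} \approx 176.55$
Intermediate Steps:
$c = 4$ ($c = 6 - 2 = 4$)
$Z{\left(b,A \right)} = -2 + \sqrt{3 + b + b^{2}}$ ($Z{\left(b,A \right)} = -2 + \sqrt{\left(b b + b\right) + 3} = -2 + \sqrt{\left(b^{2} + b\right) + 3} = -2 + \sqrt{\left(b + b^{2}\right) + 3} = -2 + \sqrt{3 + b + b^{2}}$)
$143 + o Z{\left(c,1 \right)} = 143 + 12 \left(-2 + \sqrt{3 + 4 + 4^{2}}\right) = 143 + 12 \left(-2 + \sqrt{3 + 4 + 16}\right) = 143 + 12 \left(-2 + \sqrt{23}\right) = 143 - \left(24 - 12 \sqrt{23}\right) = 119 + 12 \sqrt{23}$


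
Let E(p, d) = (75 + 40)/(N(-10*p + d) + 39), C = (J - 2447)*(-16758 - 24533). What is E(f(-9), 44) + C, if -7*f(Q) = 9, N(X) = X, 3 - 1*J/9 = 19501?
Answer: 4929747314274/671 ≈ 7.3469e+9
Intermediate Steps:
J = -175482 (J = 27 - 9*19501 = 27 - 175509 = -175482)
f(Q) = -9/7 (f(Q) = -⅐*9 = -9/7)
C = 7346866339 (C = (-175482 - 2447)*(-16758 - 24533) = -177929*(-41291) = 7346866339)
E(p, d) = 115/(39 + d - 10*p) (E(p, d) = (75 + 40)/((-10*p + d) + 39) = 115/((d - 10*p) + 39) = 115/(39 + d - 10*p))
E(f(-9), 44) + C = 115/(39 + 44 - 10*(-9/7)) + 7346866339 = 115/(39 + 44 + 90/7) + 7346866339 = 115/(671/7) + 7346866339 = 115*(7/671) + 7346866339 = 805/671 + 7346866339 = 4929747314274/671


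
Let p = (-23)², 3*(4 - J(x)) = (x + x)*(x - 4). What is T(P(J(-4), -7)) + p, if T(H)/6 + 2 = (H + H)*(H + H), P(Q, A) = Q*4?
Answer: 347663/3 ≈ 1.1589e+5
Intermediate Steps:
J(x) = 4 - 2*x*(-4 + x)/3 (J(x) = 4 - (x + x)*(x - 4)/3 = 4 - 2*x*(-4 + x)/3)
P(Q, A) = 4*Q
p = 529
T(H) = -12 + 24*H² (T(H) = -12 + 6*((H + H)*(H + H)) = -12 + 6*((2*H)*(2*H)) = -12 + 6*(4*H²) = -12 + 24*H²)
T(P(J(-4), -7)) + p = (-12 + 24*(4*(4 - ⅔*(-4)² + (8/3)*(-4)))²) + 529 = (-12 + 24*(4*(4 - ⅔*16 - 32/3))²) + 529 = (-12 + 24*(4*(4 - 32/3 - 32/3))²) + 529 = (-12 + 24*(4*(-52/3))²) + 529 = (-12 + 24*(-208/3)²) + 529 = (-12 + 24*(43264/9)) + 529 = (-12 + 346112/3) + 529 = 346076/3 + 529 = 347663/3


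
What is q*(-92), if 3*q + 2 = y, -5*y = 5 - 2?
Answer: 1196/15 ≈ 79.733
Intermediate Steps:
y = -⅗ (y = -(5 - 2)/5 = -⅕*3 = -⅗ ≈ -0.60000)
q = -13/15 (q = -⅔ + (⅓)*(-⅗) = -⅔ - ⅕ = -13/15 ≈ -0.86667)
q*(-92) = -13/15*(-92) = 1196/15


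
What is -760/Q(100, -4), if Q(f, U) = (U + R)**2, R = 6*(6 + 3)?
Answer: -38/125 ≈ -0.30400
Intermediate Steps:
R = 54 (R = 6*9 = 54)
Q(f, U) = (54 + U)**2 (Q(f, U) = (U + 54)**2 = (54 + U)**2)
-760/Q(100, -4) = -760/(54 - 4)**2 = -760/(50**2) = -760/2500 = -760*1/2500 = -38/125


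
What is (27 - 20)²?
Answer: 49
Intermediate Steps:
(27 - 20)² = 7² = 49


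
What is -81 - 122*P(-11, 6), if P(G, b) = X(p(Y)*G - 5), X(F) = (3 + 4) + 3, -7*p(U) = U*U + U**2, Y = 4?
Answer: -1301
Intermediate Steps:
p(U) = -2*U**2/7 (p(U) = -(U*U + U**2)/7 = -(U**2 + U**2)/7 = -2*U**2/7)
X(F) = 10 (X(F) = 7 + 3 = 10)
P(G, b) = 10
-81 - 122*P(-11, 6) = -81 - 122*10 = -81 - 1220 = -1301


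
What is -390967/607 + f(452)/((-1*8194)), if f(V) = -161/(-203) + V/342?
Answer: -15886577428091/24664865922 ≈ -644.10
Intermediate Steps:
f(V) = 23/29 + V/342 (f(V) = -161*(-1/203) + V*(1/342) = 23/29 + V/342)
-390967/607 + f(452)/((-1*8194)) = -390967/607 + (23/29 + (1/342)*452)/((-1*8194)) = -390967*1/607 + (23/29 + 226/171)/(-8194) = -390967/607 + (10487/4959)*(-1/8194) = -390967/607 - 10487/40634046 = -15886577428091/24664865922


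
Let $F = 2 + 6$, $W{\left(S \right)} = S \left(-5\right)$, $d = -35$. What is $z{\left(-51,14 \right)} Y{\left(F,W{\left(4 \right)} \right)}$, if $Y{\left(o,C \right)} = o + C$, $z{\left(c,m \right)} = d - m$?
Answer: $588$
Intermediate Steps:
$z{\left(c,m \right)} = -35 - m$
$W{\left(S \right)} = - 5 S$
$F = 8$
$Y{\left(o,C \right)} = C + o$
$z{\left(-51,14 \right)} Y{\left(F,W{\left(4 \right)} \right)} = \left(-35 - 14\right) \left(\left(-5\right) 4 + 8\right) = \left(-35 - 14\right) \left(-20 + 8\right) = \left(-49\right) \left(-12\right) = 588$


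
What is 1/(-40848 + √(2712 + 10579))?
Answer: -40848/1668545813 - √13291/1668545813 ≈ -2.4550e-5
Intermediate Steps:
1/(-40848 + √(2712 + 10579)) = 1/(-40848 + √13291)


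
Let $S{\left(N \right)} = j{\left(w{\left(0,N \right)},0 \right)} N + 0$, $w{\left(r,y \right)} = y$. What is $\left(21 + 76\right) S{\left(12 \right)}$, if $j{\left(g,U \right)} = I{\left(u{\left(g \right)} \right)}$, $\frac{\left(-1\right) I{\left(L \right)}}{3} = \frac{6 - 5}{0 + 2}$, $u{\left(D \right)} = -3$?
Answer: $-1746$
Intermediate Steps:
$I{\left(L \right)} = - \frac{3}{2}$ ($I{\left(L \right)} = - 3 \frac{6 - 5}{0 + 2} = - 3 \cdot 1 \cdot \frac{1}{2} = \left(-3\right) \frac{1}{2} = - \frac{3}{2}$)
$j{\left(g,U \right)} = - \frac{3}{2}$
$S{\left(N \right)} = - \frac{3 N}{2}$ ($S{\left(N \right)} = - \frac{3 N}{2} + 0 = - \frac{3 N}{2}$)
$\left(21 + 76\right) S{\left(12 \right)} = \left(21 + 76\right) \left(\left(- \frac{3}{2}\right) 12\right) = 97 \left(-18\right) = -1746$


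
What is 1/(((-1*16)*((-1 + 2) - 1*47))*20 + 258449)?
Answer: 1/273169 ≈ 3.6607e-6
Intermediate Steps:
1/(((-1*16)*((-1 + 2) - 1*47))*20 + 258449) = 1/(-16*(1 - 47)*20 + 258449) = 1/(-16*(-46)*20 + 258449) = 1/(736*20 + 258449) = 1/(14720 + 258449) = 1/273169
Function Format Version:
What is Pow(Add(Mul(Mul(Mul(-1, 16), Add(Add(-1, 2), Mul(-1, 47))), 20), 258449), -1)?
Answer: Rational(1, 273169) ≈ 3.6607e-6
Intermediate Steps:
Pow(Add(Mul(Mul(Mul(-1, 16), Add(Add(-1, 2), Mul(-1, 47))), 20), 258449), -1) = Pow(Add(Mul(Mul(-16, Add(1, -47)), 20), 258449), -1) = Pow(Add(Mul(Mul(-16, -46), 20), 258449), -1) = Pow(Add(Mul(736, 20), 258449), -1) = Pow(Add(14720, 258449), -1) = Pow(273169, -1) = Rational(1, 273169)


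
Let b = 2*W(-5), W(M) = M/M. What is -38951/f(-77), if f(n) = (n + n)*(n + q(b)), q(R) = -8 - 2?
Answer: -3541/1218 ≈ -2.9072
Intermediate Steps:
W(M) = 1
b = 2 (b = 2*1 = 2)
q(R) = -10
f(n) = 2*n*(-10 + n) (f(n) = (n + n)*(n - 10) = (2*n)*(-10 + n) = 2*n*(-10 + n))
-38951/f(-77) = -38951*(-1/(154*(-10 - 77))) = -38951/(2*(-77)*(-87)) = -38951/13398 = -38951*1/13398 = -3541/1218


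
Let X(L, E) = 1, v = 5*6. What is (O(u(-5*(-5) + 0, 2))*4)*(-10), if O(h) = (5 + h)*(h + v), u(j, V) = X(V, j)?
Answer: -7440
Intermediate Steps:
v = 30
u(j, V) = 1
O(h) = (5 + h)*(30 + h) (O(h) = (5 + h)*(h + 30) = (5 + h)*(30 + h))
(O(u(-5*(-5) + 0, 2))*4)*(-10) = ((150 + 1² + 35*1)*4)*(-10) = ((150 + 1 + 35)*4)*(-10) = (186*4)*(-10) = 744*(-10) = -7440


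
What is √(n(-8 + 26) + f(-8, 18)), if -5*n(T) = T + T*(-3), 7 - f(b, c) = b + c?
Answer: √105/5 ≈ 2.0494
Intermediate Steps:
f(b, c) = 7 - b - c (f(b, c) = 7 - (b + c) = 7 + (-b - c) = 7 - b - c)
n(T) = 2*T/5 (n(T) = -(T + T*(-3))/5 = -(T - 3*T)/5 = -(-2)*T/5 = 2*T/5)
√(n(-8 + 26) + f(-8, 18)) = √(2*(-8 + 26)/5 + (7 - 1*(-8) - 1*18)) = √((⅖)*18 + (7 + 8 - 18)) = √(36/5 - 3) = √(21/5) = √105/5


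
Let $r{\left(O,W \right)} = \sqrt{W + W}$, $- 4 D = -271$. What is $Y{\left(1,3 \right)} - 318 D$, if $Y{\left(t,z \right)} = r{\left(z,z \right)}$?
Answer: $- \frac{43089}{2} + \sqrt{6} \approx -21542.0$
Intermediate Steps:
$D = \frac{271}{4}$ ($D = \left(- \frac{1}{4}\right) \left(-271\right) = \frac{271}{4} \approx 67.75$)
$r{\left(O,W \right)} = \sqrt{2} \sqrt{W}$ ($r{\left(O,W \right)} = \sqrt{2 W} = \sqrt{2} \sqrt{W}$)
$Y{\left(t,z \right)} = \sqrt{2} \sqrt{z}$
$Y{\left(1,3 \right)} - 318 D = \sqrt{2} \sqrt{3} - \frac{43089}{2} = \sqrt{6} - \frac{43089}{2} = - \frac{43089}{2} + \sqrt{6}$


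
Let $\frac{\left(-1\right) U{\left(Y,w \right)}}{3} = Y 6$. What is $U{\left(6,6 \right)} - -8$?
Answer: $-100$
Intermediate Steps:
$U{\left(Y,w \right)} = - 18 Y$ ($U{\left(Y,w \right)} = - 3 Y 6 = - 3 \cdot 6 Y = - 18 Y$)
$U{\left(6,6 \right)} - -8 = \left(-18\right) 6 - -8 = -108 + 8 = -100$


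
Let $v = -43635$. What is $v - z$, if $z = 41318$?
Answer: $-84953$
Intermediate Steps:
$v - z = -43635 - 41318 = -84953$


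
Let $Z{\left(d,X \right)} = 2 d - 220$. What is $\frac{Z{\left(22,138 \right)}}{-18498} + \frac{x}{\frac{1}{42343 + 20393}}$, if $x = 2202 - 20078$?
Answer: $- \frac{10372464339176}{9249} \approx -1.1215 \cdot 10^{9}$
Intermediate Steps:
$Z{\left(d,X \right)} = -220 + 2 d$
$x = -17876$ ($x = 2202 - 20078 = -17876$)
$\frac{Z{\left(22,138 \right)}}{-18498} + \frac{x}{\frac{1}{42343 + 20393}} = \frac{-220 + 2 \cdot 22}{-18498} - \frac{17876}{\frac{1}{42343 + 20393}} = \left(-220 + 44\right) \left(- \frac{1}{18498}\right) - \frac{17876}{\frac{1}{62736}} = \left(-176\right) \left(- \frac{1}{18498}\right) - 17876 \frac{1}{\frac{1}{62736}} = \frac{88}{9249} - 1121468736 = - \frac{10372464339176}{9249}$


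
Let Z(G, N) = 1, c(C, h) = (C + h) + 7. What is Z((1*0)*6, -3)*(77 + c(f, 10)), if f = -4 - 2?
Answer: 88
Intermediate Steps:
f = -6
c(C, h) = 7 + C + h
Z((1*0)*6, -3)*(77 + c(f, 10)) = 1*(77 + (7 - 6 + 10)) = 1*(77 + 11) = 1*88 = 88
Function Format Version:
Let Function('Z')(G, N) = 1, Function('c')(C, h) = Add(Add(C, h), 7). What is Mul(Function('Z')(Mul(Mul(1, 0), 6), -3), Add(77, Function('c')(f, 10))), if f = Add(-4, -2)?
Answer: 88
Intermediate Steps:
f = -6
Function('c')(C, h) = Add(7, C, h)
Mul(Function('Z')(Mul(Mul(1, 0), 6), -3), Add(77, Function('c')(f, 10))) = Mul(1, Add(77, Add(7, -6, 10))) = Mul(1, Add(77, 11)) = Mul(1, 88) = 88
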